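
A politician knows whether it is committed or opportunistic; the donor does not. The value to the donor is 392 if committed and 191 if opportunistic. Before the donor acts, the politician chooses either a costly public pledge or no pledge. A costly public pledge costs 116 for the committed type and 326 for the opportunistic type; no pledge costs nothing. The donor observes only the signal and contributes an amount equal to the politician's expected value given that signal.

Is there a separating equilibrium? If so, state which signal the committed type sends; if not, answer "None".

pledge

Try committed → pledge, opportunistic → no pledge:
  Under separation the donor infers type exactly: pledge → committed (pays 392), no pledge → opportunistic (pays 191).
  Committed: pledge gives 392 − 116 = 276; no pledge gives 191 − 0 = 191. No deviation. ✓
  Opportunistic: no pledge gives 191 − 0 = 191; pledge gives 392 − 326 = 66. No deviation. ✓
Both hold — the committed type sends pledge.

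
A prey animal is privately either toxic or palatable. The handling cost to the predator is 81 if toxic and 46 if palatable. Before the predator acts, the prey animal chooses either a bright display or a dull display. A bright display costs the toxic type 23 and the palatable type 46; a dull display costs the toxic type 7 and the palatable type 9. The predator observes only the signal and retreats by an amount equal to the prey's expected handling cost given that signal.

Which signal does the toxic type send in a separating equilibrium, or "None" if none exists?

bright display

Try toxic → bright display, palatable → dull display:
  If types separate, bright display earns payment 81 and dull display earns 46.
  Toxic: bright display gives 81 − 23 = 58; dull display gives 46 − 7 = 39. No deviation. ✓
  Palatable: dull display gives 46 − 9 = 37; bright display gives 81 − 46 = 35. No deviation. ✓
Both hold — the toxic type sends bright display.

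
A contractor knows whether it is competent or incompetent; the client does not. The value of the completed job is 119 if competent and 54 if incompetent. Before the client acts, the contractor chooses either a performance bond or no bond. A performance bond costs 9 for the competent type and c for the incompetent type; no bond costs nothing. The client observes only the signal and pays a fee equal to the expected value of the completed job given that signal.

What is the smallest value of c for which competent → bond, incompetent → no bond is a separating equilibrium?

Under separation: bond → competent (pays 119); no bond → incompetent (pays 54).
Competent: 119 − 9 = 110 ≥ 54 − 0 = 54. Holds regardless of c. ✓
Incompetent: 54 − 0 ≥ 119 − c, so c ≥ 119 − 54 = 65.

65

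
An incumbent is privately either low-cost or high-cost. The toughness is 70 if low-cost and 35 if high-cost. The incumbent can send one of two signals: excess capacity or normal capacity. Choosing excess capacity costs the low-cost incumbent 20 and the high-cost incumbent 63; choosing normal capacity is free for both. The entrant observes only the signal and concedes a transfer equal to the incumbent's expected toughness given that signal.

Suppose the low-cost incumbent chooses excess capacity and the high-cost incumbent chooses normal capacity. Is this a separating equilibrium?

If types separate, excess capacity earns payment 70 and normal capacity earns 35.
Low-cost: excess capacity gives 70 − 20 = 50; normal capacity gives 35 − 0 = 35. No deviation. ✓
High-cost: normal capacity gives 35 − 0 = 35; excess capacity gives 70 − 63 = 7. No deviation. ✓
Neither type gains from mimicking the other.

Yes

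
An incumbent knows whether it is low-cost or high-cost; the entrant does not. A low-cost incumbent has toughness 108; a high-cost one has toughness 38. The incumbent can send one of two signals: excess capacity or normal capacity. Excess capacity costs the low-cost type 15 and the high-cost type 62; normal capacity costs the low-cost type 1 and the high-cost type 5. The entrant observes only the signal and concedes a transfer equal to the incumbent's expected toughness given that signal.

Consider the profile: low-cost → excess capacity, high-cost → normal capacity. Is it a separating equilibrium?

If types separate, excess capacity earns payment 108 and normal capacity earns 38.
Low-cost: excess capacity gives 108 − 15 = 93; normal capacity gives 38 − 1 = 37. No deviation. ✓
High-cost: normal capacity gives 38 − 5 = 33; excess capacity gives 108 − 62 = 46. Would deviate. ✗

No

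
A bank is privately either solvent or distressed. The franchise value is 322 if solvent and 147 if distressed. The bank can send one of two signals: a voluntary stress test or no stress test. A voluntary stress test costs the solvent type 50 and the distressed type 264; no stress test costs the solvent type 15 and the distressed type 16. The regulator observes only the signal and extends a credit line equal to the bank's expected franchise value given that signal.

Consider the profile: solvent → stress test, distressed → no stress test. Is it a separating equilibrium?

Yes

Under separation the regulator infers type exactly: stress test → solvent (pays 322), no stress test → distressed (pays 147).
Solvent: stress test gives 322 − 50 = 272; no stress test gives 147 − 15 = 132. No deviation. ✓
Distressed: no stress test gives 147 − 16 = 131; stress test gives 322 − 264 = 58. No deviation. ✓
Neither type gains from mimicking the other.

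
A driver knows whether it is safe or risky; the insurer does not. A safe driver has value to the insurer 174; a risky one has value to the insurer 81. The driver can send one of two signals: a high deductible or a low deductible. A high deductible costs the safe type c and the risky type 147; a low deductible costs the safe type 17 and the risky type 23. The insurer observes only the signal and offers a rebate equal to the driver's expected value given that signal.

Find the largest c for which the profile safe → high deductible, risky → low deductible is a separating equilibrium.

110

Under separation: high deductible → safe (pays 174); low deductible → risky (pays 81).
Risky: 81 − 23 = 58 ≥ 174 − 147 = 27. Holds regardless of c. ✓
Safe: 174 − c ≥ 81 − 17, so c ≤ 174 − 64 = 110.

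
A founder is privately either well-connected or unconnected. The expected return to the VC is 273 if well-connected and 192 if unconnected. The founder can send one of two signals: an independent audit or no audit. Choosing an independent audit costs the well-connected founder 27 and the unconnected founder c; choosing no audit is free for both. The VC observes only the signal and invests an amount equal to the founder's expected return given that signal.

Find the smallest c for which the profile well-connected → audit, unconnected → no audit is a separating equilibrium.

Under separation: audit → well-connected (pays 273); no audit → unconnected (pays 192).
Well-connected: 273 − 27 = 246 ≥ 192 − 0 = 192. Holds regardless of c. ✓
Unconnected: 192 − 0 ≥ 273 − c, so c ≥ 273 − 192 = 81.

81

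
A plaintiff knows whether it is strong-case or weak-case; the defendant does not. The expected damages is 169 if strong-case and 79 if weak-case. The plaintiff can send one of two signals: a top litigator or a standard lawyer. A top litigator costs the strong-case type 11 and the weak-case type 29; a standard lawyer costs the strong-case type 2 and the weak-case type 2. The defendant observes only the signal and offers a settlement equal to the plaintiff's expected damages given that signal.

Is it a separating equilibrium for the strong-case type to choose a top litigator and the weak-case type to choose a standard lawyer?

No

If types separate, top litigator earns payment 169 and standard lawyer earns 79.
Strong-case: top litigator gives 169 − 11 = 158; standard lawyer gives 79 − 2 = 77. No deviation. ✓
Weak-case: standard lawyer gives 79 − 2 = 77; top litigator gives 169 − 29 = 140. Would deviate. ✗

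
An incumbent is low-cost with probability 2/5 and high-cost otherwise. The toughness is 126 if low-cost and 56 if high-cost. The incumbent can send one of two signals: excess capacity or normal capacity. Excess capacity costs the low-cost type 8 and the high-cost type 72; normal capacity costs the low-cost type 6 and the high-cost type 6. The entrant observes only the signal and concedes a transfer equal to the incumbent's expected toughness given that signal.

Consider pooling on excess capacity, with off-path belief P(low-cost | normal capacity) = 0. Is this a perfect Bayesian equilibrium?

At the pooled signal (excess capacity) the entrant holds the prior 2/5 and pays 2/5·126 + 3/5·56 = 84. Off-path (normal capacity) belief 0 gives 0·126 + 1·56 = 56.
Low-cost: excess capacity gives 84 − 8 = 76; normal capacity gives 56 − 6 = 50. Stays. ✓
High-cost: excess capacity gives 84 − 72 = 12; normal capacity gives 56 − 6 = 50. Deviates. ✗

No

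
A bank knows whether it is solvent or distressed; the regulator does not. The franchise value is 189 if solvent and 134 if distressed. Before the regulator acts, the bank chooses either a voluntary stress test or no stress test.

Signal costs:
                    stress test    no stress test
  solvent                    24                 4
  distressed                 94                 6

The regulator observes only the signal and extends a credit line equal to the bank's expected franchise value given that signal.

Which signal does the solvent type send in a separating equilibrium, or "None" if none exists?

stress test

Try solvent → stress test, distressed → no stress test:
  Under separation the regulator infers type exactly: stress test → solvent (pays 189), no stress test → distressed (pays 134).
  Solvent: stress test gives 189 − 24 = 165; no stress test gives 134 − 4 = 130. No deviation. ✓
  Distressed: no stress test gives 134 − 6 = 128; stress test gives 189 − 94 = 95. No deviation. ✓
Both hold — the solvent type sends stress test.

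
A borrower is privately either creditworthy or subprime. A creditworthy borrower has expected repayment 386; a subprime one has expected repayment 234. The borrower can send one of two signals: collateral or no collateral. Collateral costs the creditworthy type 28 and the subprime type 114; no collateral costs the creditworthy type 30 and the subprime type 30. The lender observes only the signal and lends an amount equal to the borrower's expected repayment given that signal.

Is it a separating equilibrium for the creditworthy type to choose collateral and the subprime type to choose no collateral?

No

If types separate, collateral earns payment 386 and no collateral earns 234.
Creditworthy: collateral gives 386 − 28 = 358; no collateral gives 234 − 30 = 204. No deviation. ✓
Subprime: no collateral gives 234 − 30 = 204; collateral gives 386 − 114 = 272. Would deviate. ✗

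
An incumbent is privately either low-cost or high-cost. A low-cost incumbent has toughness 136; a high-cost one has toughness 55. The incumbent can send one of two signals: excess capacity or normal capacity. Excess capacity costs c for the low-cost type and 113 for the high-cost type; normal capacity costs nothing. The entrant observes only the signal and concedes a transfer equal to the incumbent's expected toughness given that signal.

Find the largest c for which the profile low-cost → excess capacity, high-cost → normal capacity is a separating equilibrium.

81

Under separation: excess capacity → low-cost (pays 136); normal capacity → high-cost (pays 55).
High-cost: 55 − 0 = 55 ≥ 136 − 113 = 23. Holds regardless of c. ✓
Low-cost: 136 − c ≥ 55 − 0, so c ≤ 136 − 55 = 81.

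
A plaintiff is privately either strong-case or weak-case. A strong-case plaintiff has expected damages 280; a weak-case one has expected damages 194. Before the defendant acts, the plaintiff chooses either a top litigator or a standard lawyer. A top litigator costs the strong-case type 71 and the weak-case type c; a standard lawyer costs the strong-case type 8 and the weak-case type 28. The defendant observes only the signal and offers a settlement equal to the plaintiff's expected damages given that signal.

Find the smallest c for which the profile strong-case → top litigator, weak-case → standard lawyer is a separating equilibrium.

Under separation: top litigator → strong-case (pays 280); standard lawyer → weak-case (pays 194).
Strong-case: 280 − 71 = 209 ≥ 194 − 8 = 186. Holds regardless of c. ✓
Weak-case: 194 − 28 ≥ 280 − c, so c ≥ 280 − 166 = 114.

114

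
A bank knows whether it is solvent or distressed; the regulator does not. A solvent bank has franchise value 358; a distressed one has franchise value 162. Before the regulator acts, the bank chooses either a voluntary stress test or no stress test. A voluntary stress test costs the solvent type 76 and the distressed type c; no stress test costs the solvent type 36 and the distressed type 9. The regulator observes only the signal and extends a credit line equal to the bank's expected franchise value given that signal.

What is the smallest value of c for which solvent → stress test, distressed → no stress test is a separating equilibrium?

205

Under separation: stress test → solvent (pays 358); no stress test → distressed (pays 162).
Solvent: 358 − 76 = 282 ≥ 162 − 36 = 126. Holds regardless of c. ✓
Distressed: 162 − 9 ≥ 358 − c, so c ≥ 358 − 153 = 205.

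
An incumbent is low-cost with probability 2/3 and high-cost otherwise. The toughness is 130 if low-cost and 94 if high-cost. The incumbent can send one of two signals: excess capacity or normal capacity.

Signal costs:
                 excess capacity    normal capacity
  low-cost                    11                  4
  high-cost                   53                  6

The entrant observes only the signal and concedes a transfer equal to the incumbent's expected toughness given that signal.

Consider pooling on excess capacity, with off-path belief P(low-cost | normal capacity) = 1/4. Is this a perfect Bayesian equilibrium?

No

On the equilibrium path (excess capacity) the entrant holds the prior 2/3 and pays 2/3·130 + 1/3·94 = 118. Off-path (normal capacity) belief 1/4 gives 1/4·130 + 3/4·94 = 103.
Low-cost: excess capacity gives 118 − 11 = 107; normal capacity gives 103 − 4 = 99. Stays. ✓
High-cost: excess capacity gives 118 − 53 = 65; normal capacity gives 103 − 6 = 97. Deviates. ✗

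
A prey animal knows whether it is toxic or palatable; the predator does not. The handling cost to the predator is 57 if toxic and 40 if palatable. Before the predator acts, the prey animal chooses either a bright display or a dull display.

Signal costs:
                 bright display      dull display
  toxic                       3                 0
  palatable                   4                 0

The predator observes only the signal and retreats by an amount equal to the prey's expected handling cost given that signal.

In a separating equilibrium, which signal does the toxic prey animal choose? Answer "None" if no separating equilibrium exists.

Try toxic → bright display, palatable → dull display:
  If types separate, bright display earns payment 57 and dull display earns 40.
  Toxic: bright display gives 57 − 3 = 54; dull display gives 40 − 0 = 40. No deviation. ✓
  Palatable: dull display gives 40 − 0 = 40; bright display gives 57 − 4 = 53. Would deviate. ✗
Try toxic → dull display, palatable → bright display:
  If types separate, dull display earns payment 57 and bright display earns 40.
  Toxic: dull display gives 57 − 0 = 57; bright display gives 40 − 3 = 37. No deviation. ✓
  Palatable: bright display gives 40 − 4 = 36; dull display gives 57 − 0 = 57. Would deviate. ✗
Neither assignment is incentive-compatible.

None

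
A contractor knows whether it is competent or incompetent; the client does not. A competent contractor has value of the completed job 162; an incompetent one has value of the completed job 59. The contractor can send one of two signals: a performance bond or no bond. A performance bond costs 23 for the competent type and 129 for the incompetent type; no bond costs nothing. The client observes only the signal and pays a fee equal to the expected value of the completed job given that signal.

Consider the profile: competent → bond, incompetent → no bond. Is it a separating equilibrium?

Yes

If types separate, bond earns payment 162 and no bond earns 59.
Competent: bond gives 162 − 23 = 139; no bond gives 59 − 0 = 59. No deviation. ✓
Incompetent: no bond gives 59 − 0 = 59; bond gives 162 − 129 = 33. No deviation. ✓
Both incentive constraints hold.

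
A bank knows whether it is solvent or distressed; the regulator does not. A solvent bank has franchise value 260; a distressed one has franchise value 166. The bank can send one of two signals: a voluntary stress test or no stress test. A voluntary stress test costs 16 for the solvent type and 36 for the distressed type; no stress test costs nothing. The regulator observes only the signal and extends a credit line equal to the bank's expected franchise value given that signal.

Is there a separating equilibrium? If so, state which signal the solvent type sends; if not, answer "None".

Try solvent → stress test, distressed → no stress test:
  If types separate, stress test earns payment 260 and no stress test earns 166.
  Solvent: stress test gives 260 − 16 = 244; no stress test gives 166 − 0 = 166. No deviation. ✓
  Distressed: no stress test gives 166 − 0 = 166; stress test gives 260 − 36 = 224. Would deviate. ✗
Try solvent → no stress test, distressed → stress test:
  If types separate, no stress test earns payment 260 and stress test earns 166.
  Solvent: no stress test gives 260 − 0 = 260; stress test gives 166 − 16 = 150. No deviation. ✓
  Distressed: stress test gives 166 − 36 = 130; no stress test gives 260 − 0 = 260. Would deviate. ✗
Neither assignment is incentive-compatible.

None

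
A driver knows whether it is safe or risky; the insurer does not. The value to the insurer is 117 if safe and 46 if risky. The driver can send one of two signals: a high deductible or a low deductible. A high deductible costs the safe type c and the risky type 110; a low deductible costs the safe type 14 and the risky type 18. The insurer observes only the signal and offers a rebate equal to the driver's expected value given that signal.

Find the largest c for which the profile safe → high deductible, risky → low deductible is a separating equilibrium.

Under separation: high deductible → safe (pays 117); low deductible → risky (pays 46).
Risky: 46 − 18 = 28 ≥ 117 − 110 = 7. Holds regardless of c. ✓
Safe: 117 − c ≥ 46 − 14, so c ≤ 117 − 32 = 85.

85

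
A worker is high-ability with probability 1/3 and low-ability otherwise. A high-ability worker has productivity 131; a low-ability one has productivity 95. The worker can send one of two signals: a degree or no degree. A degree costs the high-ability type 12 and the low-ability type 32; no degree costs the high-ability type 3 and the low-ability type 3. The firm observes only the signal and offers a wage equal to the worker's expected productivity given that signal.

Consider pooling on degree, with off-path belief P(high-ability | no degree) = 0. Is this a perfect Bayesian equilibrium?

No

On the equilibrium path (degree) the firm holds the prior 1/3 and pays 1/3·131 + 2/3·95 = 107. Off-path (no degree) belief 0 gives 0·131 + 1·95 = 95.
High-ability: degree gives 107 − 12 = 95; no degree gives 95 − 3 = 92. Stays. ✓
Low-ability: degree gives 107 − 32 = 75; no degree gives 95 − 3 = 92. Deviates. ✗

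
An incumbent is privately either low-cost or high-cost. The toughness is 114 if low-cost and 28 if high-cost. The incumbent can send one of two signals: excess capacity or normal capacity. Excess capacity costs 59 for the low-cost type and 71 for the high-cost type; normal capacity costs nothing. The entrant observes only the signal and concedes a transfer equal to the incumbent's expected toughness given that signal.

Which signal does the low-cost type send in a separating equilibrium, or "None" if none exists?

None

Try low-cost → excess capacity, high-cost → normal capacity:
  Under separation the entrant infers type exactly: excess capacity → low-cost (pays 114), normal capacity → high-cost (pays 28).
  Low-cost: excess capacity gives 114 − 59 = 55; normal capacity gives 28 − 0 = 28. No deviation. ✓
  High-cost: normal capacity gives 28 − 0 = 28; excess capacity gives 114 − 71 = 43. Would deviate. ✗
Try low-cost → normal capacity, high-cost → excess capacity:
  Under separation the entrant infers type exactly: normal capacity → low-cost (pays 114), excess capacity → high-cost (pays 28).
  Low-cost: normal capacity gives 114 − 0 = 114; excess capacity gives 28 − 59 = -31. No deviation. ✓
  High-cost: excess capacity gives 28 − 71 = -43; normal capacity gives 114 − 0 = 114. Would deviate. ✗
Neither assignment is incentive-compatible.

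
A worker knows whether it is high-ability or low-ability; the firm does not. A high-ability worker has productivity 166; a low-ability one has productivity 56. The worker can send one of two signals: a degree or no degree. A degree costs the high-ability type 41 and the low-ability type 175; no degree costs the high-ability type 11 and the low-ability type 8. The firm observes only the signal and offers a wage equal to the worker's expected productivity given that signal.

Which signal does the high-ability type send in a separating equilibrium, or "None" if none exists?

degree

Try high-ability → degree, low-ability → no degree:
  Under separation the firm infers type exactly: degree → high-ability (pays 166), no degree → low-ability (pays 56).
  High-ability: degree gives 166 − 41 = 125; no degree gives 56 − 11 = 45. No deviation. ✓
  Low-ability: no degree gives 56 − 8 = 48; degree gives 166 − 175 = -9. No deviation. ✓
Both hold — the high-ability type sends degree.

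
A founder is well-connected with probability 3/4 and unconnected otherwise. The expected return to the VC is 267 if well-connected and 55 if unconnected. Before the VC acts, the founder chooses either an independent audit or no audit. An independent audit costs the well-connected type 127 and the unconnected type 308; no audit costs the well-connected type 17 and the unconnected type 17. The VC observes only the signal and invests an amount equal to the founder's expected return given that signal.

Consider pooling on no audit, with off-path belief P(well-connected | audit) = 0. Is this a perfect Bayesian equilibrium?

Yes

On the equilibrium path (no audit) the VC holds the prior 3/4 and pays 3/4·267 + 1/4·55 = 214. Off-path (audit) belief 0 gives 0·267 + 1·55 = 55.
Well-connected: no audit gives 214 − 17 = 197; audit gives 55 − 127 = -72. Stays. ✓
Unconnected: no audit gives 214 − 17 = 197; audit gives 55 − 308 = -253. Stays. ✓
Beliefs are Bayes-consistent on-path and both types best-respond.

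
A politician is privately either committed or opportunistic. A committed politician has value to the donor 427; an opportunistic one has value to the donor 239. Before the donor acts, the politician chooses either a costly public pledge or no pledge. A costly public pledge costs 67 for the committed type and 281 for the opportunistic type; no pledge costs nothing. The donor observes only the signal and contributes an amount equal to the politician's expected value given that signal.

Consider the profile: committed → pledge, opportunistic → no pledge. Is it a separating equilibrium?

Under separation the donor infers type exactly: pledge → committed (pays 427), no pledge → opportunistic (pays 239).
Committed: pledge gives 427 − 67 = 360; no pledge gives 239 − 0 = 239. No deviation. ✓
Opportunistic: no pledge gives 239 − 0 = 239; pledge gives 427 − 281 = 146. No deviation. ✓
Both incentive constraints hold.

Yes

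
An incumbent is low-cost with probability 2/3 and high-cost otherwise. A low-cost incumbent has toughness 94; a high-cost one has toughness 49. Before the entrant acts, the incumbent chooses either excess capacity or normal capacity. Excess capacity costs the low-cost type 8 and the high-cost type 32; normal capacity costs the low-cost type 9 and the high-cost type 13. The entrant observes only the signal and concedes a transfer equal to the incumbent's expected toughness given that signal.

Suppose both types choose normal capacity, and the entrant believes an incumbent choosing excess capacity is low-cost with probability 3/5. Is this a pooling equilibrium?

Yes

At the pooled signal (normal capacity) the entrant holds the prior 2/3 and pays 2/3·94 + 1/3·49 = 79. Off-path (excess capacity) belief 3/5 gives 3/5·94 + 2/5·49 = 76.
Low-cost: normal capacity gives 79 − 9 = 70; excess capacity gives 76 − 8 = 68. Stays. ✓
High-cost: normal capacity gives 79 − 13 = 66; excess capacity gives 76 − 32 = 44. Stays. ✓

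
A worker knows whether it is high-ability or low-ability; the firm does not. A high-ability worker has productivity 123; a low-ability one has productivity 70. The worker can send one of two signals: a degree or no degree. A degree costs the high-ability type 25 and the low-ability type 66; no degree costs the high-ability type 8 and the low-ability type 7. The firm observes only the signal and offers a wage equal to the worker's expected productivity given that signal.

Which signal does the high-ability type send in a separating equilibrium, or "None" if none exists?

degree

Try high-ability → degree, low-ability → no degree:
  If types separate, degree earns payment 123 and no degree earns 70.
  High-ability: degree gives 123 − 25 = 98; no degree gives 70 − 8 = 62. No deviation. ✓
  Low-ability: no degree gives 70 − 7 = 63; degree gives 123 − 66 = 57. No deviation. ✓
Both hold — the high-ability type sends degree.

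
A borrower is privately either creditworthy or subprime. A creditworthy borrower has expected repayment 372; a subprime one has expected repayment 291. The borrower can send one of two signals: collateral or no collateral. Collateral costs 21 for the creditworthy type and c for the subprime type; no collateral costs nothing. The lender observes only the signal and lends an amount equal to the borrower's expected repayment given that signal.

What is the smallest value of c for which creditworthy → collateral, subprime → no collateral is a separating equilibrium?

81

Under separation: collateral → creditworthy (pays 372); no collateral → subprime (pays 291).
Creditworthy: 372 − 21 = 351 ≥ 291 − 0 = 291. Holds regardless of c. ✓
Subprime: 291 − 0 ≥ 372 − c, so c ≥ 372 − 291 = 81.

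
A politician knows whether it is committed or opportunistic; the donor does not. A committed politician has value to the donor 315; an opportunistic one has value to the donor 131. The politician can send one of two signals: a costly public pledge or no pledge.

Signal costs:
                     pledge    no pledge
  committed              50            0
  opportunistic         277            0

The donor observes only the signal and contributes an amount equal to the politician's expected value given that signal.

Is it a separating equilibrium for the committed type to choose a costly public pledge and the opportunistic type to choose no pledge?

If types separate, pledge earns payment 315 and no pledge earns 131.
Committed: pledge gives 315 − 50 = 265; no pledge gives 131 − 0 = 131. No deviation. ✓
Opportunistic: no pledge gives 131 − 0 = 131; pledge gives 315 − 277 = 38. No deviation. ✓
Neither type gains from mimicking the other.

Yes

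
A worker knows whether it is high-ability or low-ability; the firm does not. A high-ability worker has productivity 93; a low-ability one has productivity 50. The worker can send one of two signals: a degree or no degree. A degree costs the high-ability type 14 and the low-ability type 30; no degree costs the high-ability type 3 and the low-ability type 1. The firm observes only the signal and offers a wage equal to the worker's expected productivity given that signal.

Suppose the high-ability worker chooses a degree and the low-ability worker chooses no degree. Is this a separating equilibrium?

No

Under separation the firm infers type exactly: degree → high-ability (pays 93), no degree → low-ability (pays 50).
High-ability: degree gives 93 − 14 = 79; no degree gives 50 − 3 = 47. No deviation. ✓
Low-ability: no degree gives 50 − 1 = 49; degree gives 93 − 30 = 63. Would deviate. ✗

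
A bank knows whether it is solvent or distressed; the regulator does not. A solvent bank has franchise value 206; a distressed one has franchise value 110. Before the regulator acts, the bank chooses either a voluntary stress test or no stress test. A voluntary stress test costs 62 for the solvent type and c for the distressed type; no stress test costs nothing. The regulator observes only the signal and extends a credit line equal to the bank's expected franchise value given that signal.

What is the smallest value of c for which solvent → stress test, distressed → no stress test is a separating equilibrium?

Under separation: stress test → solvent (pays 206); no stress test → distressed (pays 110).
Solvent: 206 − 62 = 144 ≥ 110 − 0 = 110. Holds regardless of c. ✓
Distressed: 110 − 0 ≥ 206 − c, so c ≥ 206 − 110 = 96.

96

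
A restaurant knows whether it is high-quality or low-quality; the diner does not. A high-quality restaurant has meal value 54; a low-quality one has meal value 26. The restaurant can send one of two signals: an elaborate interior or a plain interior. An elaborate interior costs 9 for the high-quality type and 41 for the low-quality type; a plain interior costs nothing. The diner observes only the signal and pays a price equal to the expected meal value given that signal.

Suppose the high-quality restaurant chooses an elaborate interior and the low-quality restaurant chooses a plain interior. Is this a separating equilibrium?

If types separate, elaborate interior earns payment 54 and plain interior earns 26.
High-quality: elaborate interior gives 54 − 9 = 45; plain interior gives 26 − 0 = 26. No deviation. ✓
Low-quality: plain interior gives 26 − 0 = 26; elaborate interior gives 54 − 41 = 13. No deviation. ✓
Neither type gains from mimicking the other.

Yes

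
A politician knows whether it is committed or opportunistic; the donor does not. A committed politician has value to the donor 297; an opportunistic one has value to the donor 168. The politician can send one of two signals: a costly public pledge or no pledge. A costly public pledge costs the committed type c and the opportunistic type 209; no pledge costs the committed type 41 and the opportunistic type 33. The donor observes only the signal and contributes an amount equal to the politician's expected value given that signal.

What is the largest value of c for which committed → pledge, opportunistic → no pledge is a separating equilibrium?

Under separation: pledge → committed (pays 297); no pledge → opportunistic (pays 168).
Opportunistic: 168 − 33 = 135 ≥ 297 − 209 = 88. Holds regardless of c. ✓
Committed: 297 − c ≥ 168 − 41, so c ≤ 297 − 127 = 170.

170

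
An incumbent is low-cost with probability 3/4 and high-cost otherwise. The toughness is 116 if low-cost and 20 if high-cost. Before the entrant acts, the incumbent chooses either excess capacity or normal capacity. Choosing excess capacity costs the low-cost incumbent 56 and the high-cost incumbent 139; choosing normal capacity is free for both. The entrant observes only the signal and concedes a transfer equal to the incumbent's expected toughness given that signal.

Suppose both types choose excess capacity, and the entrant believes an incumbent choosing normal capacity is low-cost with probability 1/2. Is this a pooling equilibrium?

On the equilibrium path (excess capacity) the entrant holds the prior 3/4 and pays 3/4·116 + 1/4·20 = 92. Off-path (normal capacity) belief 1/2 gives 1/2·116 + 1/2·20 = 68.
Low-cost: excess capacity gives 92 − 56 = 36; normal capacity gives 68 − 0 = 68. Deviates. ✗
High-cost: excess capacity gives 92 − 139 = -47; normal capacity gives 68 − 0 = 68. Deviates. ✗

No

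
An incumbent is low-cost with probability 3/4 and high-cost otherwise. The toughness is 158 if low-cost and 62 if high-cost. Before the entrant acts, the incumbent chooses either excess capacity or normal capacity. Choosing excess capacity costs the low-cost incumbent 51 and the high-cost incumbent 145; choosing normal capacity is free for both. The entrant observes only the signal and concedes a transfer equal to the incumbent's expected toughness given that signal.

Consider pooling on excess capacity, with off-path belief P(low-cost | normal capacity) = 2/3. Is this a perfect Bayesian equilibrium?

No

At the pooled signal (excess capacity) the entrant holds the prior 3/4 and pays 3/4·158 + 1/4·62 = 134. Off-path (normal capacity) belief 2/3 gives 2/3·158 + 1/3·62 = 126.
Low-cost: excess capacity gives 134 − 51 = 83; normal capacity gives 126 − 0 = 126. Deviates. ✗
High-cost: excess capacity gives 134 − 145 = -11; normal capacity gives 126 − 0 = 126. Deviates. ✗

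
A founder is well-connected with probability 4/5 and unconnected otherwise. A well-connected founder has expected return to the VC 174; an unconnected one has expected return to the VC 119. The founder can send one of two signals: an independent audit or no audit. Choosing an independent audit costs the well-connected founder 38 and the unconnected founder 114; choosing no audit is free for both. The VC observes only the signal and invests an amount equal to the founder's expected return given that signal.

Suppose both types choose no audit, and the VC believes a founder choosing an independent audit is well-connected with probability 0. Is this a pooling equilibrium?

Yes

At the pooled signal (no audit) the VC holds the prior 4/5 and pays 4/5·174 + 1/5·119 = 163. Off-path (audit) belief 0 gives 0·174 + 1·119 = 119.
Well-connected: no audit gives 163 − 0 = 163; audit gives 119 − 38 = 81. Stays. ✓
Unconnected: no audit gives 163 − 0 = 163; audit gives 119 − 114 = 5. Stays. ✓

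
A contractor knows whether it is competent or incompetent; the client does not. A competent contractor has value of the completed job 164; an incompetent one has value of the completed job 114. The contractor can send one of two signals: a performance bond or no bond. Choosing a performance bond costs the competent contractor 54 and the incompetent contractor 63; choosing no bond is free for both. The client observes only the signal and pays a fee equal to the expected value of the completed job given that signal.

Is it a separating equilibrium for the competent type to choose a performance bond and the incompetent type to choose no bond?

If types separate, bond earns payment 164 and no bond earns 114.
Competent: bond gives 164 − 54 = 110; no bond gives 114 − 0 = 114. Would deviate. ✗
Incompetent: no bond gives 114 − 0 = 114; bond gives 164 − 63 = 101. No deviation. ✓

No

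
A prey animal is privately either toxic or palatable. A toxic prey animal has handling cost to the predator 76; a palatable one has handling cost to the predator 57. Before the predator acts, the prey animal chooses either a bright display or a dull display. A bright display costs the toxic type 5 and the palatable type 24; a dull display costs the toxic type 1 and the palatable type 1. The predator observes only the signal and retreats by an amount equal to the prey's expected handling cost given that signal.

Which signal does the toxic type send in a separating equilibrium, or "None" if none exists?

bright display

Try toxic → bright display, palatable → dull display:
  Under separation the predator infers type exactly: bright display → toxic (pays 76), dull display → palatable (pays 57).
  Toxic: bright display gives 76 − 5 = 71; dull display gives 57 − 1 = 56. No deviation. ✓
  Palatable: dull display gives 57 − 1 = 56; bright display gives 76 − 24 = 52. No deviation. ✓
Both hold — the toxic type sends bright display.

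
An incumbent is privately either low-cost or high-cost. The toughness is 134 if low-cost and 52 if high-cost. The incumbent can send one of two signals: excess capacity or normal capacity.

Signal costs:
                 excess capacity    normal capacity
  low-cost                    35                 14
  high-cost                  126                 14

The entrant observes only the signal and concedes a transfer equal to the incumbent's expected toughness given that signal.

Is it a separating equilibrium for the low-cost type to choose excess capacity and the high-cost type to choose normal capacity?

Yes

If types separate, excess capacity earns payment 134 and normal capacity earns 52.
Low-cost: excess capacity gives 134 − 35 = 99; normal capacity gives 52 − 14 = 38. No deviation. ✓
High-cost: normal capacity gives 52 − 14 = 38; excess capacity gives 134 − 126 = 8. No deviation. ✓
Neither type gains from mimicking the other.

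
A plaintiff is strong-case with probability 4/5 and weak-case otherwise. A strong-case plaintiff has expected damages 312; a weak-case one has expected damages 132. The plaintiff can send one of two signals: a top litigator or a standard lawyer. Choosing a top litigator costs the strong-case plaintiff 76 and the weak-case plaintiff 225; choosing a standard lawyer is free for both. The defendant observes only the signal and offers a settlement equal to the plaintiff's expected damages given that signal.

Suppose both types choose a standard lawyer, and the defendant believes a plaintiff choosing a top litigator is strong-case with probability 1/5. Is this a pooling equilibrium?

Yes

At the pooled signal (standard lawyer) the defendant holds the prior 4/5 and pays 4/5·312 + 1/5·132 = 276. Off-path (top litigator) belief 1/5 gives 1/5·312 + 4/5·132 = 168.
Strong-case: standard lawyer gives 276 − 0 = 276; top litigator gives 168 − 76 = 92. Stays. ✓
Weak-case: standard lawyer gives 276 − 0 = 276; top litigator gives 168 − 225 = -57. Stays. ✓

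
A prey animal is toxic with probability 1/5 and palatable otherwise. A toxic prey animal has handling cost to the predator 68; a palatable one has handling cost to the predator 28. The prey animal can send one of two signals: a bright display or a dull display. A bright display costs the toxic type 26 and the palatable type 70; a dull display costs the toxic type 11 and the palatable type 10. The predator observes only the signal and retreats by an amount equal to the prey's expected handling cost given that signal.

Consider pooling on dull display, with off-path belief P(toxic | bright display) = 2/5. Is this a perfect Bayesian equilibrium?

Yes

At the pooled signal (dull display) the predator holds the prior 1/5 and pays 1/5·68 + 4/5·28 = 36. Off-path (bright display) belief 2/5 gives 2/5·68 + 3/5·28 = 44.
Toxic: dull display gives 36 − 11 = 25; bright display gives 44 − 26 = 18. Stays. ✓
Palatable: dull display gives 36 − 10 = 26; bright display gives 44 − 70 = -26. Stays. ✓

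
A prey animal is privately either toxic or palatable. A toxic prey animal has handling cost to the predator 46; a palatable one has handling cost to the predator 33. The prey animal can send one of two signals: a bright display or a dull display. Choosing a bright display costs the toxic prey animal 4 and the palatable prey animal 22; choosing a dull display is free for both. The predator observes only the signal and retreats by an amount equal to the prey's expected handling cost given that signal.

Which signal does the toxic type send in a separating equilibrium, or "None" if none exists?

Try toxic → bright display, palatable → dull display:
  Under separation the predator infers type exactly: bright display → toxic (pays 46), dull display → palatable (pays 33).
  Toxic: bright display gives 46 − 4 = 42; dull display gives 33 − 0 = 33. No deviation. ✓
  Palatable: dull display gives 33 − 0 = 33; bright display gives 46 − 22 = 24. No deviation. ✓
Both hold — the toxic type sends bright display.

bright display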